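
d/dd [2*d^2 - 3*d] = 4*d - 3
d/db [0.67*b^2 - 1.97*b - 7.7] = 1.34*b - 1.97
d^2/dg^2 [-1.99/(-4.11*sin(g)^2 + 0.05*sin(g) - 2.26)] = (-134.461116*sin(g)^4 + 1.226835*sin(g)^3 + 275.623955*sin(g)^2 - 2.67854*sin(g) - 36.958678)/(4.11*sin(g)^2 - 0.05*sin(g) + 2.26)^3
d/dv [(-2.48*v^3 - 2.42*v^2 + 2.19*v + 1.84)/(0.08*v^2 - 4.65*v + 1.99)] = (-0.1984*v^4 + 23.064*v^3 - 3.7278*v^2 - 9.926*v + 12.9141)/(0.0064*v^4 - 0.744*v^3 + 21.9409*v^2 - 18.507*v + 3.9601)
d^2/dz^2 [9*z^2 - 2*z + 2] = 18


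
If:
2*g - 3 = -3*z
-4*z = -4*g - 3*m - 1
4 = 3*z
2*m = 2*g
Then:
No Solution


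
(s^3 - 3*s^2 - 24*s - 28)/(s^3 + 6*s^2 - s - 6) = (s^3 - 3*s^2 - 24*s - 28)/(s^3 + 6*s^2 - s - 6)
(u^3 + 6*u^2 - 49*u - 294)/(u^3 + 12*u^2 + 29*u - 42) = (u - 7)/(u - 1)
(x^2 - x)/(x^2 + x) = (x - 1)/(x + 1)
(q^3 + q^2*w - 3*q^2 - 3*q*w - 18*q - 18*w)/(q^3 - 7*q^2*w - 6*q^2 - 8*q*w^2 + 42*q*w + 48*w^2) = (q + 3)/(q - 8*w)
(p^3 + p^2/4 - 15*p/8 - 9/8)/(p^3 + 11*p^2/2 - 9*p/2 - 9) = (p + 3/4)/(p + 6)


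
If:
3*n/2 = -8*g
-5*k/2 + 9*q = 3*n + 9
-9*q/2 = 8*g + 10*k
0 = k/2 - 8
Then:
No Solution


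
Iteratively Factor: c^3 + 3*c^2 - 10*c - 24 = (c + 2)*(c^2 + c - 12) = (c - 3)*(c + 2)*(c + 4)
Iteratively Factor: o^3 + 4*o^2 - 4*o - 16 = (o - 2)*(o^2 + 6*o + 8) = (o - 2)*(o + 4)*(o + 2)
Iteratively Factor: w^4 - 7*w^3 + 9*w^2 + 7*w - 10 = (w - 5)*(w^3 - 2*w^2 - w + 2) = (w - 5)*(w + 1)*(w^2 - 3*w + 2) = (w - 5)*(w - 1)*(w + 1)*(w - 2)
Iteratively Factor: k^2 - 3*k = (k - 3)*(k)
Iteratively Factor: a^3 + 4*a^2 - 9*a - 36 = (a - 3)*(a^2 + 7*a + 12) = (a - 3)*(a + 3)*(a + 4)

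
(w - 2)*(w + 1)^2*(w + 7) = w^4 + 7*w^3 - 3*w^2 - 23*w - 14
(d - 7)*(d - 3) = d^2 - 10*d + 21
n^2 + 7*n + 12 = (n + 3)*(n + 4)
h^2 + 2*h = h*(h + 2)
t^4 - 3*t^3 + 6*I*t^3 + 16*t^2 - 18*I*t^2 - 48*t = t*(t - 3)*(t - 2*I)*(t + 8*I)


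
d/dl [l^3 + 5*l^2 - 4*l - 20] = 3*l^2 + 10*l - 4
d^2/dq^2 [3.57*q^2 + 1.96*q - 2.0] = 7.14000000000000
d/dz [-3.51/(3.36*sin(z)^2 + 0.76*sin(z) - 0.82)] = (23.5872*sin(z) + 2.6676)*cos(z)/(3.36*sin(z)^2 + 0.76*sin(z) - 0.82)^2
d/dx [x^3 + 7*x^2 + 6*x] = 3*x^2 + 14*x + 6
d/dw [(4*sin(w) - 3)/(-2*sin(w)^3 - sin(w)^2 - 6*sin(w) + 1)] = 2*(8*sin(w)^3 - 7*sin(w)^2 - 3*sin(w) - 7)*cos(w)/(2*sin(w)^3 + sin(w)^2 + 6*sin(w) - 1)^2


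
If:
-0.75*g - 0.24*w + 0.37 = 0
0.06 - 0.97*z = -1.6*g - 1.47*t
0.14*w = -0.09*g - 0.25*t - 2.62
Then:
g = 0.266242143112014*z + 4.56034364449812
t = 0.370076578925699*z - 5.00445566748095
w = -0.832006697225043*z - 12.70940722239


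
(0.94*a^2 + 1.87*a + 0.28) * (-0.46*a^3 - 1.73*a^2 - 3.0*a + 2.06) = -0.4324*a^5 - 2.4864*a^4 - 6.1839*a^3 - 4.158*a^2 + 3.0122*a + 0.5768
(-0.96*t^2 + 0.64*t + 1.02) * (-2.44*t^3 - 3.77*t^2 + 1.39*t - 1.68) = 2.3424*t^5 + 2.0576*t^4 - 6.236*t^3 - 1.343*t^2 + 0.3426*t - 1.7136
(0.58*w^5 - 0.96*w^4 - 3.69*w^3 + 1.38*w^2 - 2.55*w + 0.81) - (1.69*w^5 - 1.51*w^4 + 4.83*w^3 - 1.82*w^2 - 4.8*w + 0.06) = -1.11*w^5 + 0.55*w^4 - 8.52*w^3 + 3.2*w^2 + 2.25*w + 0.75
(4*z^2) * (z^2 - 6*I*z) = 4*z^4 - 24*I*z^3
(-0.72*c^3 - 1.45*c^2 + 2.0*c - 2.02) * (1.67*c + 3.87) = -1.2024*c^4 - 5.2079*c^3 - 2.2715*c^2 + 4.3666*c - 7.8174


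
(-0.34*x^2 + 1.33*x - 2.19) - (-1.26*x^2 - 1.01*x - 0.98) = 0.92*x^2 + 2.34*x - 1.21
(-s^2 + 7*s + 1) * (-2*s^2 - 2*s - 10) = 2*s^4 - 12*s^3 - 6*s^2 - 72*s - 10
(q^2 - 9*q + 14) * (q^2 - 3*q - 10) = q^4 - 12*q^3 + 31*q^2 + 48*q - 140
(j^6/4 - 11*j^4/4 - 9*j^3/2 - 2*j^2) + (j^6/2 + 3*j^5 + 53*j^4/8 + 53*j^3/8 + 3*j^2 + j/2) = 3*j^6/4 + 3*j^5 + 31*j^4/8 + 17*j^3/8 + j^2 + j/2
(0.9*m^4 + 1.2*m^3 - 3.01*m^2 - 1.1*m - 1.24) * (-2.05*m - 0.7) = -1.845*m^5 - 3.09*m^4 + 5.3305*m^3 + 4.362*m^2 + 3.312*m + 0.868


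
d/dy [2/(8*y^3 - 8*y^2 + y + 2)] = 2*(-24*y^2 + 16*y - 1)/(8*y^3 - 8*y^2 + y + 2)^2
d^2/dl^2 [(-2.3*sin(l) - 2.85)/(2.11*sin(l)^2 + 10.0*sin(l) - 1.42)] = (10.23983*sin(l)^5 + 2.22394000000003*sin(l)^4 + 201.2729*sin(l)^3 + 275.68577*sin(l)^2 - 357.04984*sin(l) - 652.39834)/(2.11*sin(l)^2 + 10.0*sin(l) - 1.42)^3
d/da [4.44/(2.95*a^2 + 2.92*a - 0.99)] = (-26.196*a - 12.9648)/(2.95*a^2 + 2.92*a - 0.99)^2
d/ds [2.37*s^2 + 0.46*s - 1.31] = 4.74*s + 0.46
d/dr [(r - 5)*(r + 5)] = 2*r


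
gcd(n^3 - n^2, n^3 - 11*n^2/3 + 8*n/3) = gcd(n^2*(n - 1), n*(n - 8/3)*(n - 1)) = n^2 - n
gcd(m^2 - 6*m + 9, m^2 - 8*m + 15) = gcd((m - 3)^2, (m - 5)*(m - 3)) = m - 3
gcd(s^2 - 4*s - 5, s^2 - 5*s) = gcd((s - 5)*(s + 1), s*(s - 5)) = s - 5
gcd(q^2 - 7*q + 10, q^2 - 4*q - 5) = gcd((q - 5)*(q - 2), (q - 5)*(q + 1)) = q - 5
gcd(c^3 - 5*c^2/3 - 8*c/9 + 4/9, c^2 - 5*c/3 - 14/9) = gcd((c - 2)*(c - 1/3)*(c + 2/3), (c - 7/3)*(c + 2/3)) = c + 2/3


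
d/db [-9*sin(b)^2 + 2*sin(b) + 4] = 2*(1 - 9*sin(b))*cos(b)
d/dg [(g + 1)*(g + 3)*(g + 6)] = 3*g^2 + 20*g + 27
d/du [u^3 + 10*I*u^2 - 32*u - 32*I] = 3*u^2 + 20*I*u - 32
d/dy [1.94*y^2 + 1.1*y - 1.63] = 3.88*y + 1.1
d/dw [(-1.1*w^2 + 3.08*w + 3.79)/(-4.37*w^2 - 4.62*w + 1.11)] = (18.5416*w^2 + 30.6826*w + 20.9286)/(19.0969*w^4 + 40.3788*w^3 + 11.643*w^2 - 10.2564*w + 1.2321)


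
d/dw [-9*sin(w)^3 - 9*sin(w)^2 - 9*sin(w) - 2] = 9*(-2*sin(w) + 3*cos(w)^2 - 4)*cos(w)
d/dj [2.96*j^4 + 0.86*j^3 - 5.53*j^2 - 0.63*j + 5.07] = 11.84*j^3 + 2.58*j^2 - 11.06*j - 0.63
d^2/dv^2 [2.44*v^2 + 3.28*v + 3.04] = 4.88000000000000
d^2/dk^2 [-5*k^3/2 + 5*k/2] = -15*k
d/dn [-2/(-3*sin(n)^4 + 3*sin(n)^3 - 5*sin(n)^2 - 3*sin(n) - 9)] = 2*(-12*sin(n)^3 + 9*sin(n)^2 - 10*sin(n) - 3)*cos(n)/(3*sin(n)^4 - 3*sin(n)^3 + 5*sin(n)^2 + 3*sin(n) + 9)^2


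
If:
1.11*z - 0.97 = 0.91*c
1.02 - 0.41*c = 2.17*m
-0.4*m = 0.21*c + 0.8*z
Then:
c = -1.12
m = 0.68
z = -0.05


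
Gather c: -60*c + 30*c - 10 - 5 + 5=-30*c - 10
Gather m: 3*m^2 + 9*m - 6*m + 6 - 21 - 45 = 3*m^2 + 3*m - 60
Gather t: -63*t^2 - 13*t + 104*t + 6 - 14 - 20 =-63*t^2 + 91*t - 28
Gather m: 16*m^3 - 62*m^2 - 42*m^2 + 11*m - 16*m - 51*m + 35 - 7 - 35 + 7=16*m^3 - 104*m^2 - 56*m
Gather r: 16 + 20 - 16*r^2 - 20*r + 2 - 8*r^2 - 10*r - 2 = -24*r^2 - 30*r + 36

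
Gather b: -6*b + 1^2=1 - 6*b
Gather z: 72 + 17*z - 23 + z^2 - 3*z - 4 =z^2 + 14*z + 45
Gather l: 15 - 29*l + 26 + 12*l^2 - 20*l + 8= 12*l^2 - 49*l + 49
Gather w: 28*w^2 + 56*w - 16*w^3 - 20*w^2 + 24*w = -16*w^3 + 8*w^2 + 80*w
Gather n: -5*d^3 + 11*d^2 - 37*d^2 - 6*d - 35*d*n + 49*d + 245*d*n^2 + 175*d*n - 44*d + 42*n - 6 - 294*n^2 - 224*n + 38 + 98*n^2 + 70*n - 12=-5*d^3 - 26*d^2 - d + n^2*(245*d - 196) + n*(140*d - 112) + 20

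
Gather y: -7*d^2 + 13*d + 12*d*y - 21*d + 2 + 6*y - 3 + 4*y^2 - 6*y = -7*d^2 + 12*d*y - 8*d + 4*y^2 - 1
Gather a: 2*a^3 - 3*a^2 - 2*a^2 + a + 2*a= 2*a^3 - 5*a^2 + 3*a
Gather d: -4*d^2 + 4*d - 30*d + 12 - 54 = -4*d^2 - 26*d - 42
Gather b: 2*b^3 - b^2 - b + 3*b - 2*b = 2*b^3 - b^2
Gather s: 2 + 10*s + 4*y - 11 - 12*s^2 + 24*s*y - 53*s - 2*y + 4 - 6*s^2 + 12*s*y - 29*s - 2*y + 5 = -18*s^2 + s*(36*y - 72)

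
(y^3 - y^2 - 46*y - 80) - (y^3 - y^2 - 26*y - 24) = -20*y - 56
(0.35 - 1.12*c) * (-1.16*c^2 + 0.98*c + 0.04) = 1.2992*c^3 - 1.5036*c^2 + 0.2982*c + 0.014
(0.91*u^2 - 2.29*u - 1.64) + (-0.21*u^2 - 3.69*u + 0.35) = 0.7*u^2 - 5.98*u - 1.29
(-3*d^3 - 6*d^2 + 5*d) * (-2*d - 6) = 6*d^4 + 30*d^3 + 26*d^2 - 30*d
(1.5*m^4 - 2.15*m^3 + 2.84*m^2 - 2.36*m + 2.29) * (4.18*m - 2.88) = 6.27*m^5 - 13.307*m^4 + 18.0632*m^3 - 18.044*m^2 + 16.369*m - 6.5952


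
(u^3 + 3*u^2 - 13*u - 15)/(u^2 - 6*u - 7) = (u^2 + 2*u - 15)/(u - 7)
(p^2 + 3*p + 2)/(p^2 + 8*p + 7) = (p + 2)/(p + 7)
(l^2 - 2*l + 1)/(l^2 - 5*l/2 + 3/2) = 2*(l - 1)/(2*l - 3)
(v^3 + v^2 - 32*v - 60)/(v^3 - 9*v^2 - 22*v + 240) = (v + 2)/(v - 8)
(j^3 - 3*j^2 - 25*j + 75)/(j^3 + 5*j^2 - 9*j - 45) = (j - 5)/(j + 3)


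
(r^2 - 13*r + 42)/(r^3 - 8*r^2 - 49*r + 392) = (r - 6)/(r^2 - r - 56)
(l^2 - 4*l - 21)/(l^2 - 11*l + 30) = (l^2 - 4*l - 21)/(l^2 - 11*l + 30)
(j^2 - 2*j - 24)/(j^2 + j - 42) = (j + 4)/(j + 7)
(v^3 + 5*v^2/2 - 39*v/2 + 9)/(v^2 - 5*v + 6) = (v^2 + 11*v/2 - 3)/(v - 2)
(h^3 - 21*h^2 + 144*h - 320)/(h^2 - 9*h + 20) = (h^2 - 16*h + 64)/(h - 4)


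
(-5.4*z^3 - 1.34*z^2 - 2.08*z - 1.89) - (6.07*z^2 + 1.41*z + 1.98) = -5.4*z^3 - 7.41*z^2 - 3.49*z - 3.87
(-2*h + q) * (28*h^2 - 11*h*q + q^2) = -56*h^3 + 50*h^2*q - 13*h*q^2 + q^3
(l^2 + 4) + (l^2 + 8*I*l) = 2*l^2 + 8*I*l + 4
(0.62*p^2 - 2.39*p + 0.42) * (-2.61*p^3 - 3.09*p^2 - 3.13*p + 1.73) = -1.6182*p^5 + 4.3221*p^4 + 4.3483*p^3 + 7.2555*p^2 - 5.4493*p + 0.7266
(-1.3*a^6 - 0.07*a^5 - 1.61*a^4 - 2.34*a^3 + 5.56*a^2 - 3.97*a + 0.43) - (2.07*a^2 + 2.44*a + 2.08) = -1.3*a^6 - 0.07*a^5 - 1.61*a^4 - 2.34*a^3 + 3.49*a^2 - 6.41*a - 1.65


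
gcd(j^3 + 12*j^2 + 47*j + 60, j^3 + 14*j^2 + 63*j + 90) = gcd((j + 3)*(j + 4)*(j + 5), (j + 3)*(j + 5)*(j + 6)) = j^2 + 8*j + 15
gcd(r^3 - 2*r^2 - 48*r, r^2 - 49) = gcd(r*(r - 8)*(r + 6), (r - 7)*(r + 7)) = 1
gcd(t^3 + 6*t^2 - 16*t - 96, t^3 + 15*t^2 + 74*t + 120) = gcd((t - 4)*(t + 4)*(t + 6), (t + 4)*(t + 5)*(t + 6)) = t^2 + 10*t + 24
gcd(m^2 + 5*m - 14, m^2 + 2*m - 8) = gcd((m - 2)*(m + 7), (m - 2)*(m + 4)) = m - 2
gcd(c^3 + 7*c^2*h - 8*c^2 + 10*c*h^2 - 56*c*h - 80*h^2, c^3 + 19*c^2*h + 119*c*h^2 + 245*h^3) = c + 5*h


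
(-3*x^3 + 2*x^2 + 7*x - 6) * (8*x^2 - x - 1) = -24*x^5 + 19*x^4 + 57*x^3 - 57*x^2 - x + 6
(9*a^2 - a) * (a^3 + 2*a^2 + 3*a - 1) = 9*a^5 + 17*a^4 + 25*a^3 - 12*a^2 + a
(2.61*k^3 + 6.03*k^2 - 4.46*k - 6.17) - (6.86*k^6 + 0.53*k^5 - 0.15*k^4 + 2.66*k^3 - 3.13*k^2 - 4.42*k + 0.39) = -6.86*k^6 - 0.53*k^5 + 0.15*k^4 - 0.0500000000000003*k^3 + 9.16*k^2 - 0.04*k - 6.56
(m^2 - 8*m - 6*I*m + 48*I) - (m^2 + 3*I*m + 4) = -8*m - 9*I*m - 4 + 48*I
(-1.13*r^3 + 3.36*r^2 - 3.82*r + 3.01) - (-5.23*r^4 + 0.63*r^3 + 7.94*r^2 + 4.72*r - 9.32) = 5.23*r^4 - 1.76*r^3 - 4.58*r^2 - 8.54*r + 12.33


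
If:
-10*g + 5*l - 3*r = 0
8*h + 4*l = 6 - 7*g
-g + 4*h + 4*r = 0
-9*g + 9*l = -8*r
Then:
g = 402/1391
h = 57/214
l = 6/13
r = -270/1391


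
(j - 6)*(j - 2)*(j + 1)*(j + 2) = j^4 - 5*j^3 - 10*j^2 + 20*j + 24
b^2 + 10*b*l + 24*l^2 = (b + 4*l)*(b + 6*l)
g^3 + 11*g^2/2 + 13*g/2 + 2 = (g + 1/2)*(g + 1)*(g + 4)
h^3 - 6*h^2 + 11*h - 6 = (h - 3)*(h - 2)*(h - 1)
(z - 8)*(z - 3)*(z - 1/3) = z^3 - 34*z^2/3 + 83*z/3 - 8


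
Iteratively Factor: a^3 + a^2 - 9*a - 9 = (a + 3)*(a^2 - 2*a - 3) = (a - 3)*(a + 3)*(a + 1)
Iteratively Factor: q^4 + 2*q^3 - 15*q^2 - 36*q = (q + 3)*(q^3 - q^2 - 12*q) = (q - 4)*(q + 3)*(q^2 + 3*q) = (q - 4)*(q + 3)^2*(q)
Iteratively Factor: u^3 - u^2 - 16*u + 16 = (u - 4)*(u^2 + 3*u - 4) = (u - 4)*(u - 1)*(u + 4)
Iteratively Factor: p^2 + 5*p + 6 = (p + 2)*(p + 3)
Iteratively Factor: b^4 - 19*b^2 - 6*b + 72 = (b + 3)*(b^3 - 3*b^2 - 10*b + 24) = (b - 2)*(b + 3)*(b^2 - b - 12) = (b - 2)*(b + 3)^2*(b - 4)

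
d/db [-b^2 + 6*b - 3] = 6 - 2*b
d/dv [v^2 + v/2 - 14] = 2*v + 1/2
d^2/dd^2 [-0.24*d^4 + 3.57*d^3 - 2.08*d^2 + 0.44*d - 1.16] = -2.88*d^2 + 21.42*d - 4.16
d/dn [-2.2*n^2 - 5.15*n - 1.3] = -4.4*n - 5.15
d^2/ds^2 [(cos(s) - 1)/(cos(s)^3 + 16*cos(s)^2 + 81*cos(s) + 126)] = (2*(cos(s) - 1)*(3*cos(s)^2 + 32*cos(s) + 81)^2*sin(s)^2 - (cos(s)^3 + 16*cos(s)^2 + 81*cos(s) + 126)^2*cos(s) + (cos(s)^3 + 16*cos(s)^2 + 81*cos(s) + 126)*(12*(1 - cos(2*s))^2 - 654*cos(s) + 752*cos(2*s) + 238*cos(3*s) + 9*cos(4*s) - 345)/8)/(cos(s)^3 + 16*cos(s)^2 + 81*cos(s) + 126)^3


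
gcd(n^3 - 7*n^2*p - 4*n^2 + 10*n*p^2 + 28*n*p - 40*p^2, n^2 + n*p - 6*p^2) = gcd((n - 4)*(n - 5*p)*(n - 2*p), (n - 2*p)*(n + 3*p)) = -n + 2*p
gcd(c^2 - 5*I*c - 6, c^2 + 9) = c - 3*I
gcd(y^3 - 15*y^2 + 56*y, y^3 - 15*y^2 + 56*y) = y^3 - 15*y^2 + 56*y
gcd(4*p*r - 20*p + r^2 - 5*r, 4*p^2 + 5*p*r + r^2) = 4*p + r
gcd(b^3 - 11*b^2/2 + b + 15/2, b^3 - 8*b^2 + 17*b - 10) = b - 5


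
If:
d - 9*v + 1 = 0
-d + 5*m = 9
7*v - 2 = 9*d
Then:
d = -11/74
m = 131/74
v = 7/74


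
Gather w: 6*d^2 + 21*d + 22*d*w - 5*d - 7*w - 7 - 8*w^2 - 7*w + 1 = 6*d^2 + 16*d - 8*w^2 + w*(22*d - 14) - 6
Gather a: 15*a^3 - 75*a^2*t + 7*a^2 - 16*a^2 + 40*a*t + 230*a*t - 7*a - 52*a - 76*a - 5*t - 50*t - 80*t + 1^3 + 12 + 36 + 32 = 15*a^3 + a^2*(-75*t - 9) + a*(270*t - 135) - 135*t + 81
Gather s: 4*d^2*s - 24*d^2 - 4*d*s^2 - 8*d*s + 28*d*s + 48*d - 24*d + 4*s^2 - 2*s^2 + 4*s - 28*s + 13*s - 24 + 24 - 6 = -24*d^2 + 24*d + s^2*(2 - 4*d) + s*(4*d^2 + 20*d - 11) - 6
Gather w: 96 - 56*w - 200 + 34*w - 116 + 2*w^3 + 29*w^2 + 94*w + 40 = 2*w^3 + 29*w^2 + 72*w - 180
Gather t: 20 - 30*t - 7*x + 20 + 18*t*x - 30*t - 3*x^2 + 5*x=t*(18*x - 60) - 3*x^2 - 2*x + 40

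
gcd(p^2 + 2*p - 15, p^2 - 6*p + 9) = p - 3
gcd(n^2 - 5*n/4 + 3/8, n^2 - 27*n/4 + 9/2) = n - 3/4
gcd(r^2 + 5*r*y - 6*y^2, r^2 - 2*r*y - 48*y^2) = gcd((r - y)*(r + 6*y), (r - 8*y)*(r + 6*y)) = r + 6*y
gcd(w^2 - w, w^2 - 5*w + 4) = w - 1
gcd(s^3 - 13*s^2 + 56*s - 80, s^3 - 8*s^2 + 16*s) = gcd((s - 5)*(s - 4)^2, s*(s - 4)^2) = s^2 - 8*s + 16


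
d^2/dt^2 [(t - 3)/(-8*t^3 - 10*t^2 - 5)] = 4*(-8*t^2*(t - 3)*(6*t + 5)^2 + (12*t^2 + 10*t + (t - 3)*(12*t + 5))*(8*t^3 + 10*t^2 + 5))/(8*t^3 + 10*t^2 + 5)^3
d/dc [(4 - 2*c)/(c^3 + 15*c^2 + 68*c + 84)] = 2*(2*c^3 + 9*c^2 - 60*c - 220)/(c^6 + 30*c^5 + 361*c^4 + 2208*c^3 + 7144*c^2 + 11424*c + 7056)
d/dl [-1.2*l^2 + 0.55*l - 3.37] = 0.55 - 2.4*l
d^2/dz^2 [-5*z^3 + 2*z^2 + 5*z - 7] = 4 - 30*z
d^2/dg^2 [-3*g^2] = -6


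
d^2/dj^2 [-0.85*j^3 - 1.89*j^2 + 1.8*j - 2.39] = -5.1*j - 3.78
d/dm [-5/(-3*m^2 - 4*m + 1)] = 10*(-3*m - 2)/(3*m^2 + 4*m - 1)^2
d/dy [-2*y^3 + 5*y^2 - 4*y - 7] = -6*y^2 + 10*y - 4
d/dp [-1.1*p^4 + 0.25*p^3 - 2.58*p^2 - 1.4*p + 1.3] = -4.4*p^3 + 0.75*p^2 - 5.16*p - 1.4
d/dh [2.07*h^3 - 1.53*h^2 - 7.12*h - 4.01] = 6.21*h^2 - 3.06*h - 7.12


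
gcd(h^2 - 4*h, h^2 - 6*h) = h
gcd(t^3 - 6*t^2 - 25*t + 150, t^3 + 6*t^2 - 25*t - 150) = t^2 - 25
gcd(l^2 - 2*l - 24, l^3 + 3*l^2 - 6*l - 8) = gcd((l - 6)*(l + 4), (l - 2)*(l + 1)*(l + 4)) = l + 4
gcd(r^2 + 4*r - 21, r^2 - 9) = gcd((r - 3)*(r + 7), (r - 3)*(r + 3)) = r - 3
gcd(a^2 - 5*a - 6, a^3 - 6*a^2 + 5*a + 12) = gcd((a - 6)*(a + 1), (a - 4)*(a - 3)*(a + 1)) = a + 1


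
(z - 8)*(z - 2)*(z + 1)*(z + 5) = z^4 - 4*z^3 - 39*z^2 + 46*z + 80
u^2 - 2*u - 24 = (u - 6)*(u + 4)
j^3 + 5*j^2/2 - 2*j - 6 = (j - 3/2)*(j + 2)^2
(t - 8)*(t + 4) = t^2 - 4*t - 32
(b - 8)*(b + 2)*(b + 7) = b^3 + b^2 - 58*b - 112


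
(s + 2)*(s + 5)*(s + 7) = s^3 + 14*s^2 + 59*s + 70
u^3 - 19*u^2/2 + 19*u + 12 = (u - 6)*(u - 4)*(u + 1/2)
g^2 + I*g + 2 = (g - I)*(g + 2*I)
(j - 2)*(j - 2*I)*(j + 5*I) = j^3 - 2*j^2 + 3*I*j^2 + 10*j - 6*I*j - 20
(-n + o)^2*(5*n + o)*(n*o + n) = 5*n^4*o + 5*n^4 - 9*n^3*o^2 - 9*n^3*o + 3*n^2*o^3 + 3*n^2*o^2 + n*o^4 + n*o^3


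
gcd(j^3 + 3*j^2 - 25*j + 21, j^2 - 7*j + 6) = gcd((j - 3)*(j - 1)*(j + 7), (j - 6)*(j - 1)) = j - 1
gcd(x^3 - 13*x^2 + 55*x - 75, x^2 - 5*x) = x - 5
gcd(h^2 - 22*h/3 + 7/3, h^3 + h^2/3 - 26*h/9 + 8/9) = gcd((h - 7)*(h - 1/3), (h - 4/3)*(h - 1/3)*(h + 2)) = h - 1/3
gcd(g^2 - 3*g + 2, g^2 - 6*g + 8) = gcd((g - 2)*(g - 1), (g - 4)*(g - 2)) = g - 2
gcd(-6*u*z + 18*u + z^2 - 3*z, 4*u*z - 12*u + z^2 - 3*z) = z - 3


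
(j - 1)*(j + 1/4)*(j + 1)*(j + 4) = j^4 + 17*j^3/4 - 17*j/4 - 1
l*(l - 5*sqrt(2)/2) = l^2 - 5*sqrt(2)*l/2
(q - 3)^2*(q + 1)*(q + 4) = q^4 - q^3 - 17*q^2 + 21*q + 36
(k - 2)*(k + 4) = k^2 + 2*k - 8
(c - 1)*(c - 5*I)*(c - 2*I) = c^3 - c^2 - 7*I*c^2 - 10*c + 7*I*c + 10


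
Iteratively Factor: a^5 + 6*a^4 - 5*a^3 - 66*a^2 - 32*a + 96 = (a - 1)*(a^4 + 7*a^3 + 2*a^2 - 64*a - 96) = (a - 1)*(a + 4)*(a^3 + 3*a^2 - 10*a - 24) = (a - 3)*(a - 1)*(a + 4)*(a^2 + 6*a + 8) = (a - 3)*(a - 1)*(a + 4)^2*(a + 2)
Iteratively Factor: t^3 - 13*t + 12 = (t - 3)*(t^2 + 3*t - 4) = (t - 3)*(t - 1)*(t + 4)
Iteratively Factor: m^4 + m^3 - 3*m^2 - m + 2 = (m - 1)*(m^3 + 2*m^2 - m - 2) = (m - 1)*(m + 2)*(m^2 - 1) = (m - 1)*(m + 1)*(m + 2)*(m - 1)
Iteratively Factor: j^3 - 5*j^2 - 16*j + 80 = (j - 5)*(j^2 - 16) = (j - 5)*(j + 4)*(j - 4)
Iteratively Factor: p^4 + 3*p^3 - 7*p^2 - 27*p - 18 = (p + 3)*(p^3 - 7*p - 6) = (p - 3)*(p + 3)*(p^2 + 3*p + 2) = (p - 3)*(p + 1)*(p + 3)*(p + 2)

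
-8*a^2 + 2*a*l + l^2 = (-2*a + l)*(4*a + l)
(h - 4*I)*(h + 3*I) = h^2 - I*h + 12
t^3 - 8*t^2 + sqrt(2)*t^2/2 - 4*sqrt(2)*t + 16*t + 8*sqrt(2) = (t - 4)^2*(t + sqrt(2)/2)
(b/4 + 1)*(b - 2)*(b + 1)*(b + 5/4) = b^4/4 + 17*b^3/16 - 9*b^2/16 - 31*b/8 - 5/2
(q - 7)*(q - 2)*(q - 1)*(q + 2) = q^4 - 8*q^3 + 3*q^2 + 32*q - 28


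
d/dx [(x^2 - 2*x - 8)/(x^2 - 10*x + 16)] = 8*(-x^2 + 6*x - 14)/(x^4 - 20*x^3 + 132*x^2 - 320*x + 256)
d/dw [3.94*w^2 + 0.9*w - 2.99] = 7.88*w + 0.9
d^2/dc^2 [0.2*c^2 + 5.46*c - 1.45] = 0.400000000000000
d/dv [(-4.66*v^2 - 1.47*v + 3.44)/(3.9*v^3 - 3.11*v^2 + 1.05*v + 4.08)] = (18.174*v^4 + 11.466*v^3 - 49.7127*v^2 - 16.6288*v - 9.6096)/(15.21*v^6 - 24.258*v^5 + 17.8621*v^4 + 25.293*v^3 - 24.2751*v^2 + 8.568*v + 16.6464)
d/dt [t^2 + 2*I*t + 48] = 2*t + 2*I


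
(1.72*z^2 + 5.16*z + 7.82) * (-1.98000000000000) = -3.4056*z^2 - 10.2168*z - 15.4836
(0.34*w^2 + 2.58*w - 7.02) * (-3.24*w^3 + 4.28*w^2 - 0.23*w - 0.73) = -1.1016*w^5 - 6.904*w^4 + 33.709*w^3 - 30.8872*w^2 - 0.2688*w + 5.1246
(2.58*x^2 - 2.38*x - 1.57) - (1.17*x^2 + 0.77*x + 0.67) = 1.41*x^2 - 3.15*x - 2.24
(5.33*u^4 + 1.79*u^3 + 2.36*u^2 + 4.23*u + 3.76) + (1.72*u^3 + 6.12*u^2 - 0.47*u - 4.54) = 5.33*u^4 + 3.51*u^3 + 8.48*u^2 + 3.76*u - 0.78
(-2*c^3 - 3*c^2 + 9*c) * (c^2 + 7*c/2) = -2*c^5 - 10*c^4 - 3*c^3/2 + 63*c^2/2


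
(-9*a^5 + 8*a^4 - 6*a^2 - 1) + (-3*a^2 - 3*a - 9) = -9*a^5 + 8*a^4 - 9*a^2 - 3*a - 10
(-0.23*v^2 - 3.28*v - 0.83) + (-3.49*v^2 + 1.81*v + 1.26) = -3.72*v^2 - 1.47*v + 0.43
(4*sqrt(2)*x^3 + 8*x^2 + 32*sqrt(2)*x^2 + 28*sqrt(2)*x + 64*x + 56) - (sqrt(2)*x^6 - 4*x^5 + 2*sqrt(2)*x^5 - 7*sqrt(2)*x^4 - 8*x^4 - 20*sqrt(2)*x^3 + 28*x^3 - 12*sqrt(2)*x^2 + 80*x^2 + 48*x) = -sqrt(2)*x^6 - 2*sqrt(2)*x^5 + 4*x^5 + 8*x^4 + 7*sqrt(2)*x^4 - 28*x^3 + 24*sqrt(2)*x^3 - 72*x^2 + 44*sqrt(2)*x^2 + 16*x + 28*sqrt(2)*x + 56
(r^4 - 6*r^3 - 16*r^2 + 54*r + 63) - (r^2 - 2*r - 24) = r^4 - 6*r^3 - 17*r^2 + 56*r + 87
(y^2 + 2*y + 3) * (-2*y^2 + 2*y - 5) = -2*y^4 - 2*y^3 - 7*y^2 - 4*y - 15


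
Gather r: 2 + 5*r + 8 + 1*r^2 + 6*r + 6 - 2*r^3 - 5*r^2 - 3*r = -2*r^3 - 4*r^2 + 8*r + 16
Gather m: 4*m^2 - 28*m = 4*m^2 - 28*m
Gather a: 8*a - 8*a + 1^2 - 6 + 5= 0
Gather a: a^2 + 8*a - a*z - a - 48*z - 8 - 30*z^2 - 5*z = a^2 + a*(7 - z) - 30*z^2 - 53*z - 8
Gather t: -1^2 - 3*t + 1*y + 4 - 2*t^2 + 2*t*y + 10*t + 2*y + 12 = -2*t^2 + t*(2*y + 7) + 3*y + 15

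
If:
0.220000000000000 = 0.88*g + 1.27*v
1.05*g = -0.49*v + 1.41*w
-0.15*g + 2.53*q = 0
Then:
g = 1.9845949240829*w - 0.119472459270753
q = 0.117663730676852*w - 0.00708334738759402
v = 0.256012412723041 - 1.37515238834091*w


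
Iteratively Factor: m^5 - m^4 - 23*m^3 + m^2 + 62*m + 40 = (m + 1)*(m^4 - 2*m^3 - 21*m^2 + 22*m + 40) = (m + 1)^2*(m^3 - 3*m^2 - 18*m + 40) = (m + 1)^2*(m + 4)*(m^2 - 7*m + 10) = (m - 2)*(m + 1)^2*(m + 4)*(m - 5)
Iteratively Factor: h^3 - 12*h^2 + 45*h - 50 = (h - 2)*(h^2 - 10*h + 25) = (h - 5)*(h - 2)*(h - 5)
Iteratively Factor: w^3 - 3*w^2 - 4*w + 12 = (w + 2)*(w^2 - 5*w + 6) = (w - 2)*(w + 2)*(w - 3)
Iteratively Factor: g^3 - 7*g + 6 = (g + 3)*(g^2 - 3*g + 2) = (g - 1)*(g + 3)*(g - 2)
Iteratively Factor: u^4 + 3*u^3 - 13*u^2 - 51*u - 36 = (u - 4)*(u^3 + 7*u^2 + 15*u + 9) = (u - 4)*(u + 3)*(u^2 + 4*u + 3) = (u - 4)*(u + 1)*(u + 3)*(u + 3)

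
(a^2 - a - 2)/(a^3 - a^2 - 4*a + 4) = (a + 1)/(a^2 + a - 2)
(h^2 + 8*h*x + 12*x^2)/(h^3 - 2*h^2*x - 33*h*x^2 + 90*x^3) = (h + 2*x)/(h^2 - 8*h*x + 15*x^2)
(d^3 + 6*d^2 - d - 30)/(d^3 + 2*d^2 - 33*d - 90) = (d - 2)/(d - 6)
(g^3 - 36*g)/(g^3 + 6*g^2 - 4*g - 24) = g*(g - 6)/(g^2 - 4)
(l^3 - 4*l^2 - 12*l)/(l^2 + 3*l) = (l^2 - 4*l - 12)/(l + 3)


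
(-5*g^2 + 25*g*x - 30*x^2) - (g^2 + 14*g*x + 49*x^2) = -6*g^2 + 11*g*x - 79*x^2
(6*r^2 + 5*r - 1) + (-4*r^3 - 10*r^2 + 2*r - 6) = -4*r^3 - 4*r^2 + 7*r - 7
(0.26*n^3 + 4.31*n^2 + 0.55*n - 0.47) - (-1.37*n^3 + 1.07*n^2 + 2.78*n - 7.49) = 1.63*n^3 + 3.24*n^2 - 2.23*n + 7.02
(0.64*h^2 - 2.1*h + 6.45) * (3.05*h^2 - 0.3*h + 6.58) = 1.952*h^4 - 6.597*h^3 + 24.5137*h^2 - 15.753*h + 42.441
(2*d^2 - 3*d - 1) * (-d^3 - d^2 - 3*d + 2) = -2*d^5 + d^4 - 2*d^3 + 14*d^2 - 3*d - 2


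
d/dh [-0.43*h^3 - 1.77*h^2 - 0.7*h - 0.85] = -1.29*h^2 - 3.54*h - 0.7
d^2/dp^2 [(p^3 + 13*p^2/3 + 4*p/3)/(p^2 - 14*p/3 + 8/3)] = 4*(549*p^3 - 972*p^2 + 144*p + 640)/(27*p^6 - 378*p^5 + 1980*p^4 - 4760*p^3 + 5280*p^2 - 2688*p + 512)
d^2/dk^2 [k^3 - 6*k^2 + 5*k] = 6*k - 12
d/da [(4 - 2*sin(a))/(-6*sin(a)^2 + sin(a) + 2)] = 2*(-6*sin(a)^2 + 24*sin(a) - 4)*cos(a)/(-6*sin(a)^2 + sin(a) + 2)^2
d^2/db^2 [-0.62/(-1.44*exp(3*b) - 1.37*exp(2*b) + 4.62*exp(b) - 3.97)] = ((-8.0352*exp(2*b) - 3.3976*exp(b) + 2.8644)*(1.44*exp(3*b) + 1.37*exp(2*b) - 4.62*exp(b) + 3.97) + 0.62*(4.32*exp(2*b) + 2.74*exp(b) - 4.62)*(8.64*exp(2*b) + 5.48*exp(b) - 9.24)*exp(b))*exp(b)/(1.44*exp(3*b) + 1.37*exp(2*b) - 4.62*exp(b) + 3.97)^3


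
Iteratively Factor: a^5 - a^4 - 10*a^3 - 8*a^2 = (a + 2)*(a^4 - 3*a^3 - 4*a^2) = a*(a + 2)*(a^3 - 3*a^2 - 4*a) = a*(a - 4)*(a + 2)*(a^2 + a) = a*(a - 4)*(a + 1)*(a + 2)*(a)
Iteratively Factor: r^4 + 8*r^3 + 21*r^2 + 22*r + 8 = (r + 1)*(r^3 + 7*r^2 + 14*r + 8) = (r + 1)*(r + 2)*(r^2 + 5*r + 4) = (r + 1)*(r + 2)*(r + 4)*(r + 1)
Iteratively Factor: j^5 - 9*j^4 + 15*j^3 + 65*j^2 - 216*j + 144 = (j - 4)*(j^4 - 5*j^3 - 5*j^2 + 45*j - 36) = (j - 4)*(j - 3)*(j^3 - 2*j^2 - 11*j + 12) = (j - 4)*(j - 3)*(j - 1)*(j^2 - j - 12) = (j - 4)^2*(j - 3)*(j - 1)*(j + 3)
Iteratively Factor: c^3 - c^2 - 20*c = (c - 5)*(c^2 + 4*c) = c*(c - 5)*(c + 4)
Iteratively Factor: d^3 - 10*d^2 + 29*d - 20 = (d - 1)*(d^2 - 9*d + 20) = (d - 5)*(d - 1)*(d - 4)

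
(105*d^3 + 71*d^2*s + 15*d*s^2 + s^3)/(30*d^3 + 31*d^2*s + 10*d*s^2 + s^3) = (7*d + s)/(2*d + s)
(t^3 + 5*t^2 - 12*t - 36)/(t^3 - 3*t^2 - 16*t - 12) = (t^2 + 3*t - 18)/(t^2 - 5*t - 6)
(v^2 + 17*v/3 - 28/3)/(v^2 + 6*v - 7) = (v - 4/3)/(v - 1)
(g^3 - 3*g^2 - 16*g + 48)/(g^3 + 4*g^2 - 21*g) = (g^2 - 16)/(g*(g + 7))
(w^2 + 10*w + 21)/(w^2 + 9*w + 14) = (w + 3)/(w + 2)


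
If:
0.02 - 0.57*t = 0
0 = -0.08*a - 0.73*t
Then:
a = -0.32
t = 0.04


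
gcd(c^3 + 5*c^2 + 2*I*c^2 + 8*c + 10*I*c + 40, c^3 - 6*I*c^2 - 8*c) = c - 2*I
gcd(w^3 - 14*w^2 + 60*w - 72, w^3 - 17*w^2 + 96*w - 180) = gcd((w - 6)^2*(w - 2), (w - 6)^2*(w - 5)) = w^2 - 12*w + 36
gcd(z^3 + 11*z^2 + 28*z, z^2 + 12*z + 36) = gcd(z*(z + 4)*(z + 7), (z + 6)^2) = 1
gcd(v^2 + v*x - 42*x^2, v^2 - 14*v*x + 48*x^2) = -v + 6*x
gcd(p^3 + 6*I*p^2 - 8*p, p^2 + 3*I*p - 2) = p + 2*I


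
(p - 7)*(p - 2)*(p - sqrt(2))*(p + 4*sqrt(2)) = p^4 - 9*p^3 + 3*sqrt(2)*p^3 - 27*sqrt(2)*p^2 + 6*p^2 + 42*sqrt(2)*p + 72*p - 112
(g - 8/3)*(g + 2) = g^2 - 2*g/3 - 16/3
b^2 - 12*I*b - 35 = (b - 7*I)*(b - 5*I)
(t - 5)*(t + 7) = t^2 + 2*t - 35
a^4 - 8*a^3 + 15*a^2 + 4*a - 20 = (a - 5)*(a - 2)^2*(a + 1)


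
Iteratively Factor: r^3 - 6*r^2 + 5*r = (r)*(r^2 - 6*r + 5) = r*(r - 5)*(r - 1)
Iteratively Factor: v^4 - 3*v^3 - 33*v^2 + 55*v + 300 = (v - 5)*(v^3 + 2*v^2 - 23*v - 60) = (v - 5)*(v + 3)*(v^2 - v - 20) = (v - 5)*(v + 3)*(v + 4)*(v - 5)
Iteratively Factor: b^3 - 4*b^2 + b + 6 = (b - 3)*(b^2 - b - 2) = (b - 3)*(b - 2)*(b + 1)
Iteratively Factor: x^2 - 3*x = (x - 3)*(x)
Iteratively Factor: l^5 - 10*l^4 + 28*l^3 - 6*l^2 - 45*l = (l + 1)*(l^4 - 11*l^3 + 39*l^2 - 45*l) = (l - 3)*(l + 1)*(l^3 - 8*l^2 + 15*l) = (l - 5)*(l - 3)*(l + 1)*(l^2 - 3*l) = (l - 5)*(l - 3)^2*(l + 1)*(l)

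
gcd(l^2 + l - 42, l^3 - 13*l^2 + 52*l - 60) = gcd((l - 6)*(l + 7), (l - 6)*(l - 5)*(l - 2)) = l - 6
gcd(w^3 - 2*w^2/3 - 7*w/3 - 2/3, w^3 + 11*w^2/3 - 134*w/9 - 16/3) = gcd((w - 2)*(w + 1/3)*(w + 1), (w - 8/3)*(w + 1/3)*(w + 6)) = w + 1/3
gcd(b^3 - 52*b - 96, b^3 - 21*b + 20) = 1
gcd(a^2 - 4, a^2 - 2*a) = a - 2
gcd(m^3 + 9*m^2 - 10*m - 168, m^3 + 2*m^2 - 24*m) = m^2 + 2*m - 24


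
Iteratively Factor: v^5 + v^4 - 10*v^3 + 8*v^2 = (v)*(v^4 + v^3 - 10*v^2 + 8*v) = v*(v - 1)*(v^3 + 2*v^2 - 8*v) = v*(v - 1)*(v + 4)*(v^2 - 2*v) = v^2*(v - 1)*(v + 4)*(v - 2)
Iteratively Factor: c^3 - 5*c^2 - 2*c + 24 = (c + 2)*(c^2 - 7*c + 12) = (c - 3)*(c + 2)*(c - 4)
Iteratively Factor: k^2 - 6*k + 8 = (k - 4)*(k - 2)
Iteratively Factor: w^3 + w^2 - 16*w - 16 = (w + 1)*(w^2 - 16) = (w + 1)*(w + 4)*(w - 4)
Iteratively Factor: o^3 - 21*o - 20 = (o + 4)*(o^2 - 4*o - 5) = (o - 5)*(o + 4)*(o + 1)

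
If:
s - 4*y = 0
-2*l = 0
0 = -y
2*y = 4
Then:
No Solution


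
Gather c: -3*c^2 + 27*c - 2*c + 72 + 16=-3*c^2 + 25*c + 88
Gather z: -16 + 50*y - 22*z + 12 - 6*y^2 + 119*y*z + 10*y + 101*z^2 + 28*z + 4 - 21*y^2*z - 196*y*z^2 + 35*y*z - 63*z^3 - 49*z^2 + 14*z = -6*y^2 + 60*y - 63*z^3 + z^2*(52 - 196*y) + z*(-21*y^2 + 154*y + 20)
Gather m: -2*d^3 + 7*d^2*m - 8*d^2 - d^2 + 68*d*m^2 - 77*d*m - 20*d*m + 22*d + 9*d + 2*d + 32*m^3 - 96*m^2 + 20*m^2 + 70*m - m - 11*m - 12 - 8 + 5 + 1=-2*d^3 - 9*d^2 + 33*d + 32*m^3 + m^2*(68*d - 76) + m*(7*d^2 - 97*d + 58) - 14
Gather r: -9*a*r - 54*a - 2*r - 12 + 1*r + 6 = -54*a + r*(-9*a - 1) - 6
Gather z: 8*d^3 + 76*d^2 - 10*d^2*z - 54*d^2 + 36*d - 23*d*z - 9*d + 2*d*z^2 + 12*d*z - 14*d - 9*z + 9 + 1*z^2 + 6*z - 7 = 8*d^3 + 22*d^2 + 13*d + z^2*(2*d + 1) + z*(-10*d^2 - 11*d - 3) + 2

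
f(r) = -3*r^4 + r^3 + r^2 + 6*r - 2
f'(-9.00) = 8979.00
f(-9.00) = -20387.00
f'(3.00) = -285.00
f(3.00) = -191.00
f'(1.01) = -1.28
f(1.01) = 2.99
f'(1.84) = -54.92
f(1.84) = -15.73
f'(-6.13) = 2870.63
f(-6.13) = -4467.62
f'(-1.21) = 29.23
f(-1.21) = -16.00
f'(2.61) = -181.70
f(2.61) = -100.96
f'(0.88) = 1.91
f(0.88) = 2.94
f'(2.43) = -143.61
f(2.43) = -71.77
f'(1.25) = -10.25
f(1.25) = 1.69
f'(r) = -12*r^3 + 3*r^2 + 2*r + 6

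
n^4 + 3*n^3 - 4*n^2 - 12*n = n*(n - 2)*(n + 2)*(n + 3)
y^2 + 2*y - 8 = (y - 2)*(y + 4)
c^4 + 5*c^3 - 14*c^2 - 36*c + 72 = (c - 2)^2*(c + 3)*(c + 6)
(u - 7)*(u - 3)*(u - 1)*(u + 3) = u^4 - 8*u^3 - 2*u^2 + 72*u - 63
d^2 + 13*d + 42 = (d + 6)*(d + 7)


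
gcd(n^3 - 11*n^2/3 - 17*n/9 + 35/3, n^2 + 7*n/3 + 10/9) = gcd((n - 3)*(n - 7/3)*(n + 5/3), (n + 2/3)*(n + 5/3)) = n + 5/3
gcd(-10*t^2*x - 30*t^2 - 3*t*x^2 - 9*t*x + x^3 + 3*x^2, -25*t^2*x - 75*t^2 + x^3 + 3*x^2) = -5*t*x - 15*t + x^2 + 3*x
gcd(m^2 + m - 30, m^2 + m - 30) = m^2 + m - 30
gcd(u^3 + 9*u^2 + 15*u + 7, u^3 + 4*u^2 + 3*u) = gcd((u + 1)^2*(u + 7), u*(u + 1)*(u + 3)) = u + 1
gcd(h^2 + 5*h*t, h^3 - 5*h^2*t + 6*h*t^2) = h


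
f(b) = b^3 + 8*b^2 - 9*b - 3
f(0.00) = -3.00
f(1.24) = 0.05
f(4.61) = 223.50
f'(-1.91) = -28.62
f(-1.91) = 36.41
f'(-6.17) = 6.49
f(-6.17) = 122.20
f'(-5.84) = -0.12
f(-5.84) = 123.23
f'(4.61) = 128.52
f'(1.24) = 15.45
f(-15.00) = -1443.00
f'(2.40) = 46.68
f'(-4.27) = -22.62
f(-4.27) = 103.44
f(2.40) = 35.30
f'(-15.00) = 426.00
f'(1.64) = 25.31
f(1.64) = 8.17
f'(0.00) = -9.00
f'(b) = 3*b^2 + 16*b - 9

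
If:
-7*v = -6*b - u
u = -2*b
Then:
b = 7*v/4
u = -7*v/2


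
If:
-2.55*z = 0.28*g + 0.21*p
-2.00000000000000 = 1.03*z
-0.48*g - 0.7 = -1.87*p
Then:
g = 14.59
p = 4.12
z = -1.94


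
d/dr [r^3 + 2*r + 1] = 3*r^2 + 2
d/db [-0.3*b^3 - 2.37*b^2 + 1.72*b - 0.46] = -0.9*b^2 - 4.74*b + 1.72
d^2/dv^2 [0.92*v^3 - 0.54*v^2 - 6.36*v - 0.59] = 5.52*v - 1.08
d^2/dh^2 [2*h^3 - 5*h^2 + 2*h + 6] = 12*h - 10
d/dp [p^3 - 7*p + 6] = 3*p^2 - 7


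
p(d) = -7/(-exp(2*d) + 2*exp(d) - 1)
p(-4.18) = 7.22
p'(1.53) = -1.36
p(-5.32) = 7.07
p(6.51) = 0.00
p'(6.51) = -0.00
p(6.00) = 0.00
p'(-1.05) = 17.83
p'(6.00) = 0.00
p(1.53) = 0.53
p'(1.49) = -1.53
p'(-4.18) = 0.22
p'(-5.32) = 0.07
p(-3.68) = 7.37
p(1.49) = 0.59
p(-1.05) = 16.56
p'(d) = -7*(2*exp(2*d) - 2*exp(d))/(-exp(2*d) + 2*exp(d) - 1)^2 = 14*(1 - exp(d))*exp(d)/(exp(2*d) - 2*exp(d) + 1)^2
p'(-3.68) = 0.38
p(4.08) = 0.00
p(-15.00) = 7.00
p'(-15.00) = 0.00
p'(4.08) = -0.00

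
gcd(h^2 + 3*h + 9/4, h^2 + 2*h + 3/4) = h + 3/2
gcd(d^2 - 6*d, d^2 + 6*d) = d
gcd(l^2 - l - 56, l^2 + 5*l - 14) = l + 7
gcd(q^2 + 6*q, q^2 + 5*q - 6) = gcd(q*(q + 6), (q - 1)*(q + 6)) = q + 6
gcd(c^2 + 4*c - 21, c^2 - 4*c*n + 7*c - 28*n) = c + 7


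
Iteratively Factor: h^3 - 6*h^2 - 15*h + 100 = (h + 4)*(h^2 - 10*h + 25) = (h - 5)*(h + 4)*(h - 5)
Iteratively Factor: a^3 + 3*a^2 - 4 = (a - 1)*(a^2 + 4*a + 4) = (a - 1)*(a + 2)*(a + 2)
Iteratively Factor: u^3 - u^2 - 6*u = (u + 2)*(u^2 - 3*u) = u*(u + 2)*(u - 3)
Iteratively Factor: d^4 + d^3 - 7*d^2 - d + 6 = (d + 1)*(d^3 - 7*d + 6) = (d + 1)*(d + 3)*(d^2 - 3*d + 2) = (d - 2)*(d + 1)*(d + 3)*(d - 1)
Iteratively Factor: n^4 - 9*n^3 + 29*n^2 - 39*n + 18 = (n - 3)*(n^3 - 6*n^2 + 11*n - 6) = (n - 3)^2*(n^2 - 3*n + 2) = (n - 3)^2*(n - 1)*(n - 2)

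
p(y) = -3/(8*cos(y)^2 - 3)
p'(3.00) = 0.29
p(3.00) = -0.62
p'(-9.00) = -1.36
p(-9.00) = -0.82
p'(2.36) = 22.60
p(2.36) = -2.91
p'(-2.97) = -0.36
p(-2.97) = -0.63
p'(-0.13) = 0.26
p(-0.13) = -0.62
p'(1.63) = 0.32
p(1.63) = 1.01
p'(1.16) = -5.91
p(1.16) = 1.74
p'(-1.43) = 0.83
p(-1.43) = 1.06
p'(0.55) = -2.70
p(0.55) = -1.07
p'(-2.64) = -2.04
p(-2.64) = -0.95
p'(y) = -48*sin(y)*cos(y)/(8*cos(y)^2 - 3)^2 = -24*sin(2*y)/(4*cos(2*y) + 1)^2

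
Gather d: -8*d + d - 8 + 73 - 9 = 56 - 7*d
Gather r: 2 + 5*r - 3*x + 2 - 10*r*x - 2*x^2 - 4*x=r*(5 - 10*x) - 2*x^2 - 7*x + 4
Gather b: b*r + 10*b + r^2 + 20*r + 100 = b*(r + 10) + r^2 + 20*r + 100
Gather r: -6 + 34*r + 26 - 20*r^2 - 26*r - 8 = -20*r^2 + 8*r + 12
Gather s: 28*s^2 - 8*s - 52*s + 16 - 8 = 28*s^2 - 60*s + 8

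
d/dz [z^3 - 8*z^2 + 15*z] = 3*z^2 - 16*z + 15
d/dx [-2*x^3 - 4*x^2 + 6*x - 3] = -6*x^2 - 8*x + 6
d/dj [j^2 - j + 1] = 2*j - 1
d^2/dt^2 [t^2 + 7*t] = 2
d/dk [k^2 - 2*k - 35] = 2*k - 2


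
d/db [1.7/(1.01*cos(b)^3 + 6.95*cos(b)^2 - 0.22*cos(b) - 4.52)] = (5.151*cos(b)^2 + 23.63*cos(b) - 0.374)*sin(b)/(1.01*cos(b)^3 + 6.95*cos(b)^2 - 0.22*cos(b) - 4.52)^2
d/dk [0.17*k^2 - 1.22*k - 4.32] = 0.34*k - 1.22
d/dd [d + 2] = 1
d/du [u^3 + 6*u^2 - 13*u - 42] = 3*u^2 + 12*u - 13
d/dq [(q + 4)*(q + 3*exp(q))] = q + (q + 4)*(3*exp(q) + 1) + 3*exp(q)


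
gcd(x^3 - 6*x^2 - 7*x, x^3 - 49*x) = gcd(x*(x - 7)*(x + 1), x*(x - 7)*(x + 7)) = x^2 - 7*x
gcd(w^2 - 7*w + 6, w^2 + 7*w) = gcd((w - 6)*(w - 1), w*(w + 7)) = 1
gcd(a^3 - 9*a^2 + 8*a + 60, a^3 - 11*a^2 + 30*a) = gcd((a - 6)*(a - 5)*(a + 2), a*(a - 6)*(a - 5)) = a^2 - 11*a + 30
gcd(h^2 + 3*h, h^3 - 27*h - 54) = h + 3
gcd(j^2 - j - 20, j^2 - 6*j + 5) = j - 5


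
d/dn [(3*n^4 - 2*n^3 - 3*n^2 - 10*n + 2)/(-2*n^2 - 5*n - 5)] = (-12*n^5 - 41*n^4 - 40*n^3 + 25*n^2 + 38*n + 60)/(4*n^4 + 20*n^3 + 45*n^2 + 50*n + 25)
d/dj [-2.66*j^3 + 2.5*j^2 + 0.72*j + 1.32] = -7.98*j^2 + 5.0*j + 0.72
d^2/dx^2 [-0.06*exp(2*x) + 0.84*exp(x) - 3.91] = (0.84 - 0.24*exp(x))*exp(x)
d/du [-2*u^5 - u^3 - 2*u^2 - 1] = u*(-10*u^3 - 3*u - 4)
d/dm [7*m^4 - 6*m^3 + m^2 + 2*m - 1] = 28*m^3 - 18*m^2 + 2*m + 2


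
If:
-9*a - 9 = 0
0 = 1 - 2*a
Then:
No Solution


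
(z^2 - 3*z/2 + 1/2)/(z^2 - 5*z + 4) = (z - 1/2)/(z - 4)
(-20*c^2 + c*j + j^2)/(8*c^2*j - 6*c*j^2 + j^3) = (-5*c - j)/(j*(2*c - j))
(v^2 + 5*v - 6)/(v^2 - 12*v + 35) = (v^2 + 5*v - 6)/(v^2 - 12*v + 35)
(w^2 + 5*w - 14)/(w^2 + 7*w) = (w - 2)/w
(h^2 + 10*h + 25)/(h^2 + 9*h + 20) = (h + 5)/(h + 4)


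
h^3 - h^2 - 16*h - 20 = (h - 5)*(h + 2)^2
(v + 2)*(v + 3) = v^2 + 5*v + 6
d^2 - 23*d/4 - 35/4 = (d - 7)*(d + 5/4)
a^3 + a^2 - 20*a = a*(a - 4)*(a + 5)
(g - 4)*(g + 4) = g^2 - 16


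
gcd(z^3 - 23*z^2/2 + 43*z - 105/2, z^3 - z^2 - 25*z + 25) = z - 5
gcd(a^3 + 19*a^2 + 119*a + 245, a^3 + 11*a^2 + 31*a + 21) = a + 7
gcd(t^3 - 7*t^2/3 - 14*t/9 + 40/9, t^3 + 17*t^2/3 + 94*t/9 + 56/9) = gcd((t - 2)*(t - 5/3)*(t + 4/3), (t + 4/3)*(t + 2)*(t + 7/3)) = t + 4/3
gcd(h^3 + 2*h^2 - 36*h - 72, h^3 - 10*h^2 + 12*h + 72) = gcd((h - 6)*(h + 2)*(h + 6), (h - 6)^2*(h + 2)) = h^2 - 4*h - 12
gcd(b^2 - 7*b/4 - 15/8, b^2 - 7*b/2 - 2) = 1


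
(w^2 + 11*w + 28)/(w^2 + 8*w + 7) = (w + 4)/(w + 1)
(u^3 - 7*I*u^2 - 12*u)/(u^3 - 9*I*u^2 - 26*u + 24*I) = u/(u - 2*I)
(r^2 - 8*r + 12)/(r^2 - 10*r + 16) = (r - 6)/(r - 8)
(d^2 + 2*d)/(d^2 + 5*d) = (d + 2)/(d + 5)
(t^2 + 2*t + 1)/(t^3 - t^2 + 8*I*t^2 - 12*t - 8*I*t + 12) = (t^2 + 2*t + 1)/(t^3 + t^2*(-1 + 8*I) + t*(-12 - 8*I) + 12)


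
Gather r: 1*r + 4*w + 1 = r + 4*w + 1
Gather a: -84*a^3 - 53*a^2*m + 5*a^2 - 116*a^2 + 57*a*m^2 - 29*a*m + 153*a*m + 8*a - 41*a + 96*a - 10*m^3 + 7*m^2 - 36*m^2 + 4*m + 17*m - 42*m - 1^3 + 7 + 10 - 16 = -84*a^3 + a^2*(-53*m - 111) + a*(57*m^2 + 124*m + 63) - 10*m^3 - 29*m^2 - 21*m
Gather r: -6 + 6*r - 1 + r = 7*r - 7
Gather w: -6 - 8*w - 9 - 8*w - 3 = -16*w - 18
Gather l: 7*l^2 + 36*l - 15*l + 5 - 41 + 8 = 7*l^2 + 21*l - 28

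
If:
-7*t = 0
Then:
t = 0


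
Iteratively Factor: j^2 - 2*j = (j)*(j - 2)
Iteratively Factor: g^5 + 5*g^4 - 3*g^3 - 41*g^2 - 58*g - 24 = (g - 3)*(g^4 + 8*g^3 + 21*g^2 + 22*g + 8) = (g - 3)*(g + 1)*(g^3 + 7*g^2 + 14*g + 8) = (g - 3)*(g + 1)*(g + 2)*(g^2 + 5*g + 4) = (g - 3)*(g + 1)^2*(g + 2)*(g + 4)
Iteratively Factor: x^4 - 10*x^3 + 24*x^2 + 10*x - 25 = (x + 1)*(x^3 - 11*x^2 + 35*x - 25) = (x - 5)*(x + 1)*(x^2 - 6*x + 5) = (x - 5)^2*(x + 1)*(x - 1)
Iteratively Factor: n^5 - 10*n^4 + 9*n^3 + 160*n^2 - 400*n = (n - 5)*(n^4 - 5*n^3 - 16*n^2 + 80*n) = n*(n - 5)*(n^3 - 5*n^2 - 16*n + 80) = n*(n - 5)*(n - 4)*(n^2 - n - 20) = n*(n - 5)^2*(n - 4)*(n + 4)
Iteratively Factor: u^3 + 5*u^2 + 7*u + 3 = (u + 1)*(u^2 + 4*u + 3) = (u + 1)^2*(u + 3)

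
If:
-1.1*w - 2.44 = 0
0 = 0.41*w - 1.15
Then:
No Solution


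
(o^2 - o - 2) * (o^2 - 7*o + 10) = o^4 - 8*o^3 + 15*o^2 + 4*o - 20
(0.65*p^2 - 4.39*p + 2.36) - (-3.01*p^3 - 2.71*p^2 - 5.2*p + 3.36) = 3.01*p^3 + 3.36*p^2 + 0.81*p - 1.0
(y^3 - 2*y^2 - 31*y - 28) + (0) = y^3 - 2*y^2 - 31*y - 28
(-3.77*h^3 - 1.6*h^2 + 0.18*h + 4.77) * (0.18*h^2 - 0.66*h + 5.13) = -0.6786*h^5 + 2.2002*h^4 - 18.2517*h^3 - 7.4682*h^2 - 2.2248*h + 24.4701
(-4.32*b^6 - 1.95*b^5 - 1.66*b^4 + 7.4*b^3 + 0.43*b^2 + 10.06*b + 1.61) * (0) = 0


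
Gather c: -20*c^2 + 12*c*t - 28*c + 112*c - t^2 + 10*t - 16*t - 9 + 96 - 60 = -20*c^2 + c*(12*t + 84) - t^2 - 6*t + 27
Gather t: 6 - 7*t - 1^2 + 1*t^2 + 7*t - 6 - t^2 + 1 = 0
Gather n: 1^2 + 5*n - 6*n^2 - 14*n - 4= -6*n^2 - 9*n - 3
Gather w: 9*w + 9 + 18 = 9*w + 27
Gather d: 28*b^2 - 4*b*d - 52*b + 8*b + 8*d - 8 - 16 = 28*b^2 - 44*b + d*(8 - 4*b) - 24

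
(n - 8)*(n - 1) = n^2 - 9*n + 8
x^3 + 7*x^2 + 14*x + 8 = (x + 1)*(x + 2)*(x + 4)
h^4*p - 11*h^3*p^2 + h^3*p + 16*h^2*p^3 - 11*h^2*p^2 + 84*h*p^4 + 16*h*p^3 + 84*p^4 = (h - 7*p)*(h - 6*p)*(h + 2*p)*(h*p + p)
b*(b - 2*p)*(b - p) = b^3 - 3*b^2*p + 2*b*p^2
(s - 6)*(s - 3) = s^2 - 9*s + 18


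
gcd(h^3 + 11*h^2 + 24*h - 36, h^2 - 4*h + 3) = h - 1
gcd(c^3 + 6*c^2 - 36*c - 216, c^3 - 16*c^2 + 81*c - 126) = c - 6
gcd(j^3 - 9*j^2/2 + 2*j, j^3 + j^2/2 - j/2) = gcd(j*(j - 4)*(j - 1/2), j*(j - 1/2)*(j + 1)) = j^2 - j/2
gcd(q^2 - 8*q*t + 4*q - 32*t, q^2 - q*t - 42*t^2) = 1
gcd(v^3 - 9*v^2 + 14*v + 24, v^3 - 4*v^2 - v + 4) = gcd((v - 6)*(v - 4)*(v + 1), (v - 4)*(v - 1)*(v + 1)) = v^2 - 3*v - 4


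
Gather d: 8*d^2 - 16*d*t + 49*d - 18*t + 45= 8*d^2 + d*(49 - 16*t) - 18*t + 45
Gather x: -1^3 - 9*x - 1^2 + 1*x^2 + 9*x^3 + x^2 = 9*x^3 + 2*x^2 - 9*x - 2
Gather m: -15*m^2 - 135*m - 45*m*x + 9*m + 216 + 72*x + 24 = -15*m^2 + m*(-45*x - 126) + 72*x + 240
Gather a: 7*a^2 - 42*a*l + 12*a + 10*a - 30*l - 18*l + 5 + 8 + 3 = 7*a^2 + a*(22 - 42*l) - 48*l + 16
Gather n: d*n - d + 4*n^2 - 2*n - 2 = -d + 4*n^2 + n*(d - 2) - 2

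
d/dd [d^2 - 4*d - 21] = 2*d - 4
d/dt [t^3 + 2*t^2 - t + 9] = 3*t^2 + 4*t - 1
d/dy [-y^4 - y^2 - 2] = -4*y^3 - 2*y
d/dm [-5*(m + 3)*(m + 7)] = -10*m - 50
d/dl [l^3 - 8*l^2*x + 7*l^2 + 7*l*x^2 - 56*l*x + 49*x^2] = 3*l^2 - 16*l*x + 14*l + 7*x^2 - 56*x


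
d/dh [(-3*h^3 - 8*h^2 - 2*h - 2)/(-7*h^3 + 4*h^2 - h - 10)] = 2*(-34*h^4 - 11*h^3 + 32*h^2 + 88*h + 9)/(49*h^6 - 56*h^5 + 30*h^4 + 132*h^3 - 79*h^2 + 20*h + 100)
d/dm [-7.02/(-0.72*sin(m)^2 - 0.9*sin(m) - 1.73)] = -(10.1088*sin(m) + 6.318)*cos(m)/(0.72*sin(m)^2 + 0.9*sin(m) + 1.73)^2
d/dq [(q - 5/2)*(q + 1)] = 2*q - 3/2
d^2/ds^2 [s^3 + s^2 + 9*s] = 6*s + 2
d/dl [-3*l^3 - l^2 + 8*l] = -9*l^2 - 2*l + 8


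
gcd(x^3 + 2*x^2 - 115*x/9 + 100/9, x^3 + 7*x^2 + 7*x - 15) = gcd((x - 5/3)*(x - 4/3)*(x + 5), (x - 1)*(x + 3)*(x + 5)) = x + 5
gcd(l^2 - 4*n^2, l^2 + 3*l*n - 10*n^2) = l - 2*n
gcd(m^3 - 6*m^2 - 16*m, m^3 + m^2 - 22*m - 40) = m + 2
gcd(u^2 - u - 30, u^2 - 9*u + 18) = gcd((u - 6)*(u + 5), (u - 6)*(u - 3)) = u - 6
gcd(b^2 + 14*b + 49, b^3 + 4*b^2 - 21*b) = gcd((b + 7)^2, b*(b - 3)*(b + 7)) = b + 7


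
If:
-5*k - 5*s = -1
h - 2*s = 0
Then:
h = 2*s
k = 1/5 - s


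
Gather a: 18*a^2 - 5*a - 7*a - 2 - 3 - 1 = 18*a^2 - 12*a - 6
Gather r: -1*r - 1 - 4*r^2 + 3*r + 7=-4*r^2 + 2*r + 6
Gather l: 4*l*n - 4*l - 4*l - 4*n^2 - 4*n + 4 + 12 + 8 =l*(4*n - 8) - 4*n^2 - 4*n + 24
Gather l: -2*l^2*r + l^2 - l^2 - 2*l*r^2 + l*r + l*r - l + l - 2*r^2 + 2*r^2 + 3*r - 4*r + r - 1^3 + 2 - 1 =-2*l^2*r + l*(-2*r^2 + 2*r)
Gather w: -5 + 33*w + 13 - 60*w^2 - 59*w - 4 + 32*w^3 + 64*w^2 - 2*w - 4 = 32*w^3 + 4*w^2 - 28*w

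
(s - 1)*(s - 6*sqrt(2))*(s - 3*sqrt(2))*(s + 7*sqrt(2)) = s^4 - 2*sqrt(2)*s^3 - s^3 - 90*s^2 + 2*sqrt(2)*s^2 + 90*s + 252*sqrt(2)*s - 252*sqrt(2)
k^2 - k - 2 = (k - 2)*(k + 1)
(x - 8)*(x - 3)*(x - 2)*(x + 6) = x^4 - 7*x^3 - 32*x^2 + 228*x - 288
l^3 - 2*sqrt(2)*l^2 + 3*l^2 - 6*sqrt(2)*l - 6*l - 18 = (l + 3)*(l - 3*sqrt(2))*(l + sqrt(2))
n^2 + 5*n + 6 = (n + 2)*(n + 3)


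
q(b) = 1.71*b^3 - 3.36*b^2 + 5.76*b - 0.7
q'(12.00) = 663.84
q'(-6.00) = 230.76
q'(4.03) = 61.99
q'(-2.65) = 59.59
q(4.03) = 79.86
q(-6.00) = -525.58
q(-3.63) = -147.68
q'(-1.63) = 30.34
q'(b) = 5.13*b^2 - 6.72*b + 5.76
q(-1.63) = -26.42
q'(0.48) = 3.72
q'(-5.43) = 193.51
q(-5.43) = -404.82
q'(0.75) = 3.61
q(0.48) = 1.48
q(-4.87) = -305.95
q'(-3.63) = 97.75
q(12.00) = 2539.46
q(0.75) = 2.45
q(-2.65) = -71.38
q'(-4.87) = 160.15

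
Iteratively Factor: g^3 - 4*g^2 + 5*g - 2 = (g - 2)*(g^2 - 2*g + 1) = (g - 2)*(g - 1)*(g - 1)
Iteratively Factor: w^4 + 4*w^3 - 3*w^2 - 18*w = (w - 2)*(w^3 + 6*w^2 + 9*w) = w*(w - 2)*(w^2 + 6*w + 9) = w*(w - 2)*(w + 3)*(w + 3)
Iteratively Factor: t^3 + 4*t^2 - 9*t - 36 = (t + 3)*(t^2 + t - 12) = (t - 3)*(t + 3)*(t + 4)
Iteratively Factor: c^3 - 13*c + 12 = (c - 1)*(c^2 + c - 12) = (c - 1)*(c + 4)*(c - 3)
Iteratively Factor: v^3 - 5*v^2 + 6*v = (v - 3)*(v^2 - 2*v) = (v - 3)*(v - 2)*(v)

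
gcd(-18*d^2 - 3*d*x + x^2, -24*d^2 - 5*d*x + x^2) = 3*d + x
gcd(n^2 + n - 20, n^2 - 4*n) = n - 4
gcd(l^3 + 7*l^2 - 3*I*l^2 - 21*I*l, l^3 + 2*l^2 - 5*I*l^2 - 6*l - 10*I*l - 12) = l - 3*I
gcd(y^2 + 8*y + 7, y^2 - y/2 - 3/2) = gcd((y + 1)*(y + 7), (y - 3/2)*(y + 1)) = y + 1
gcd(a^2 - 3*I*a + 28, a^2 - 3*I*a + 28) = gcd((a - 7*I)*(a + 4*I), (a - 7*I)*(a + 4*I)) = a^2 - 3*I*a + 28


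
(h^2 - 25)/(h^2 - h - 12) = (25 - h^2)/(-h^2 + h + 12)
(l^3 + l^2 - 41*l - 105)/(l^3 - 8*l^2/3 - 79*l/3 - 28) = 3*(l + 5)/(3*l + 4)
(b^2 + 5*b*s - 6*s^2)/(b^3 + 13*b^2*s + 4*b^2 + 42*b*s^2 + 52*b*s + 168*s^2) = (b - s)/(b^2 + 7*b*s + 4*b + 28*s)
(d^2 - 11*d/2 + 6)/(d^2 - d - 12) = (d - 3/2)/(d + 3)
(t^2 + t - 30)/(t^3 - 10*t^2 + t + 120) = (t + 6)/(t^2 - 5*t - 24)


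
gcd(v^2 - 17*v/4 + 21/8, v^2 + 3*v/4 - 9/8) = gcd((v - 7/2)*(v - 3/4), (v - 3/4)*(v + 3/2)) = v - 3/4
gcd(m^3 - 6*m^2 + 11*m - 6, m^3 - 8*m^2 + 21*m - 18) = m^2 - 5*m + 6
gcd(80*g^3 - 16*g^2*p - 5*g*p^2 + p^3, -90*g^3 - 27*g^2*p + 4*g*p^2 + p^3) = -5*g + p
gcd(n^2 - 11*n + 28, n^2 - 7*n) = n - 7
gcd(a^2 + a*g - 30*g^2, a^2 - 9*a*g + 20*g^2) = a - 5*g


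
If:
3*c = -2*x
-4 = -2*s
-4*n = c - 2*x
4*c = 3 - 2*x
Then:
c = 3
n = -3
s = 2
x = -9/2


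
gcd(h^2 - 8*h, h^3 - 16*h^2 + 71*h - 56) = h - 8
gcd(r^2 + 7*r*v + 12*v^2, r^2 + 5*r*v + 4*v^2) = r + 4*v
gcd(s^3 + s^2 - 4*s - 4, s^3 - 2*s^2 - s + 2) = s^2 - s - 2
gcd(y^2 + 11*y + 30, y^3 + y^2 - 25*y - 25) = y + 5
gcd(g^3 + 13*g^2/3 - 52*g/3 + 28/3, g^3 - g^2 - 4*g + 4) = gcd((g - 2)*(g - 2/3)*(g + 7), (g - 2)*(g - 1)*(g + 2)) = g - 2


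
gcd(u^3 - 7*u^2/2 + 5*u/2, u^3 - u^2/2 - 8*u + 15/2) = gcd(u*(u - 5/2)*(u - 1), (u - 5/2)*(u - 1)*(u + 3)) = u^2 - 7*u/2 + 5/2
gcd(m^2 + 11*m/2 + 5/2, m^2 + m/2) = m + 1/2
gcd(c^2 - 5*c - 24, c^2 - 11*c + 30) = 1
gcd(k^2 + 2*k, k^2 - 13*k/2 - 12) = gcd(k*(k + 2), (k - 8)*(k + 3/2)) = 1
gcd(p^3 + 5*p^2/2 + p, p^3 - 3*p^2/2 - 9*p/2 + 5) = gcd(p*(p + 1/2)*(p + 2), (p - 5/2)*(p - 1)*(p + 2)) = p + 2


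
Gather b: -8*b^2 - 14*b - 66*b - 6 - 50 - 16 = -8*b^2 - 80*b - 72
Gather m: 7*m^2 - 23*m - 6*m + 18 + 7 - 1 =7*m^2 - 29*m + 24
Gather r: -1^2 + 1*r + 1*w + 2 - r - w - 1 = 0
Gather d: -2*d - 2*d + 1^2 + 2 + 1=4 - 4*d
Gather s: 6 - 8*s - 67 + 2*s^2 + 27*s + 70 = 2*s^2 + 19*s + 9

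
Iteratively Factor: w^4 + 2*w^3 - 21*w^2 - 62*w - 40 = (w + 4)*(w^3 - 2*w^2 - 13*w - 10) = (w + 2)*(w + 4)*(w^2 - 4*w - 5) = (w + 1)*(w + 2)*(w + 4)*(w - 5)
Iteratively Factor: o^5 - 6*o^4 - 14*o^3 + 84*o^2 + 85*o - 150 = (o + 3)*(o^4 - 9*o^3 + 13*o^2 + 45*o - 50) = (o + 2)*(o + 3)*(o^3 - 11*o^2 + 35*o - 25) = (o - 5)*(o + 2)*(o + 3)*(o^2 - 6*o + 5) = (o - 5)^2*(o + 2)*(o + 3)*(o - 1)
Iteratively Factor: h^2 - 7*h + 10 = (h - 2)*(h - 5)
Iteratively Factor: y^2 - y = (y - 1)*(y)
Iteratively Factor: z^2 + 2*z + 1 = (z + 1)*(z + 1)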